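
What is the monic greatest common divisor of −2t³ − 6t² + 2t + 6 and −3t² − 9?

Repeated division with remainder:
  −2t³ − 6t² + 2t + 6 = ((2/3)t + 2)(−3t² − 9) + (8t + 24)
  −3t² − 9 = (−(3/8)t + 9/8)(8t + 24) + (−36)
  8t + 24 = (−(2/9)t − 2/3)(−36) + (0)
The last nonzero remainder is the constant −36, so the polynomials are coprime and gcd = 1.

1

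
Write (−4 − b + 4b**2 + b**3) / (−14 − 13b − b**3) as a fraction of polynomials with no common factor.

(4 − 3b − b**2)/(14 − b + b**2)

Euclidean algorithm in ℚ[b]:
  b**3 + 4b**2 − b − 4 = (−1)(−b**3 − 13b − 14) + (4b**2 − 14b − 18)
  −b**3 − 13b − 14 = (−(1/4)b − 7/8)(4b**2 − 14b − 18) + (−(119/4)b − 119/4)
  4b**2 − 14b − 18 = (−(16/119)b + 72/119)(−(119/4)b − 119/4) + (0)
Last nonzero remainder: −(119/4)b − 119/4. Dividing through by −119/4 gives the monic gcd b + 1.
Cancel b + 1 from numerator and denominator to get the reduced form.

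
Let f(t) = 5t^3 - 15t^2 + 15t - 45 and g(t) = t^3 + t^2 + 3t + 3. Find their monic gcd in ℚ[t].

t^2 + 3

By polynomial division,
  5t^3 - 15t^2 + 15t - 45 = (5)(t^3 + t^2 + 3t + 3) + (-20t^2 - 60)
  t^3 + t^2 + 3t + 3 = (-(1/20)t - 1/20)(-20t^2 - 60) + (0)
Last nonzero remainder: -20t^2 - 60. Dividing through by -20 gives the monic gcd t^2 + 3.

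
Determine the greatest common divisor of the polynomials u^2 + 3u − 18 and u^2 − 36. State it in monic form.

u + 6

By polynomial division,
  u^2 + 3u − 18 = (u^2 − 36) + (3u + 18)
  u^2 − 36 = ((1/3)u − 2)(3u + 18) + (0)
Last nonzero remainder: 3u + 18. Dividing through by 3 gives the monic gcd u + 6.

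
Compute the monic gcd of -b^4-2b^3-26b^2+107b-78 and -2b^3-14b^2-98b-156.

b^2+5b+39

Euclidean algorithm in ℚ[b]:
  -b^4-2b^3-26b^2+107b-78 = ((1/2)b-5/2)(-2b^3-14b^2-98b-156) + (-12b^2-60b-468)
  -2b^3-14b^2-98b-156 = ((1/6)b+1/3)(-12b^2-60b-468) + (0)
Last nonzero remainder: -12b^2-60b-468. Dividing through by -12 gives the monic gcd b^2+5b+39.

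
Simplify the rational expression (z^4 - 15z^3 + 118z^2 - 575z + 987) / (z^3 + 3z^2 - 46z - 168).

(z^3 - 8z^2 + 62z - 141)/(z^2 + 10z + 24)

Euclidean algorithm in ℚ[z]:
  z^4 - 15z^3 + 118z^2 - 575z + 987 = (z - 18)(z^3 + 3z^2 - 46z - 168) + (218z^2 - 1235z - 2037)
  z^3 + 3z^2 - 46z - 168 = ((1/218)z + 1889/47524)(218z^2 - 1235z - 2037) + ((590877/47524)z - 4136139/47524)
  218z^2 - 1235z - 2037 = ((10360232/590877)z + 4609828/196959)((590877/47524)z - 4136139/47524) + (0)
Last nonzero remainder: (590877/47524)z - 4136139/47524. Dividing through by 590877/47524 gives the monic gcd z - 7.
Cancel z - 7 from numerator and denominator to get the reduced form.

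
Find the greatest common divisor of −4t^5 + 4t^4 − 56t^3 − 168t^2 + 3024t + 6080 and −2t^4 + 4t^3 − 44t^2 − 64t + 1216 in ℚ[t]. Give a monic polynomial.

t^3 + 2t^2 + 30t + 152

By polynomial division,
  −4t^5 + 4t^4 − 56t^3 − 168t^2 + 3024t + 6080 = (2t + 2)(−2t^4 + 4t^3 − 44t^2 − 64t + 1216) + (24t^3 + 48t^2 + 720t + 3648)
  −2t^4 + 4t^3 − 44t^2 − 64t + 1216 = (−(1/12)t + 1/3)(24t^3 + 48t^2 + 720t + 3648) + (0)
Last nonzero remainder: 24t^3 + 48t^2 + 720t + 3648. Dividing through by 24 gives the monic gcd t^3 + 2t^2 + 30t + 152.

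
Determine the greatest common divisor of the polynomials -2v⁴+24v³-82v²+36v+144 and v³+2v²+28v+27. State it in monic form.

v+1

Apply the Euclidean algorithm:
  -2v⁴+24v³-82v²+36v+144 = (-2v+28)(v³+2v²+28v+27) + (-82v²-694v-612)
  v³+2v²+28v+27 = (-(1/82)v+265/3362)(-82v²-694v-612) + ((126477/1681)v+126477/1681)
  -82v²-694v-612 = (-(137842/126477)v-114308/14053)((126477/1681)v+126477/1681) + (0)
Last nonzero remainder: (126477/1681)v+126477/1681. Dividing through by 126477/1681 gives the monic gcd v+1.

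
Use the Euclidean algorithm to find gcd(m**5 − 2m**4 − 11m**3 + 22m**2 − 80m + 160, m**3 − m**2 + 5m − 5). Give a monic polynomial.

m**2 + 5

Euclidean algorithm in ℚ[m]:
  m**5 − 2m**4 − 11m**3 + 22m**2 − 80m + 160 = (m**2 − m − 17)(m**3 − m**2 + 5m − 5) + (15m**2 + 75)
  m**3 − m**2 + 5m − 5 = ((1/15)m − 1/15)(15m**2 + 75) + (0)
Last nonzero remainder: 15m**2 + 75. Dividing through by 15 gives the monic gcd m**2 + 5.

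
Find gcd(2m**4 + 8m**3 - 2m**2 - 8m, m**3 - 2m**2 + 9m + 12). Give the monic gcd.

Apply the Euclidean algorithm:
  2m**4 + 8m**3 - 2m**2 - 8m = (2m + 12)(m**3 - 2m**2 + 9m + 12) + (4m**2 - 140m - 144)
  m**3 - 2m**2 + 9m + 12 = ((1/4)m + 33/4)(4m**2 - 140m - 144) + (1200m + 1200)
  4m**2 - 140m - 144 = ((1/300)m - 3/25)(1200m + 1200) + (0)
Last nonzero remainder: 1200m + 1200. Dividing through by 1200 gives the monic gcd m + 1.

m + 1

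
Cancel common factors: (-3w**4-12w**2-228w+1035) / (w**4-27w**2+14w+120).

Apply the Euclidean algorithm:
  -3w**4-12w**2-228w+1035 = (-3)(w**4-27w**2+14w+120) + (-93w**2-186w+1395)
  w**4-27w**2+14w+120 = (-(1/93)w**2+(2/93)w+8/93)(-93w**2-186w+1395) + (0)
Last nonzero remainder: -93w**2-186w+1395. Dividing through by -93 gives the monic gcd w**2+2w-15.
Cancel w**2+2w-15 from numerator and denominator to get the reduced form.

(-3w**2+6w-69)/(w**2-2w-8)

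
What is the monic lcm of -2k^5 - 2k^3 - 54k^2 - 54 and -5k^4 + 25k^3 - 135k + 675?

Repeated division with remainder:
  -2k^5 - 2k^3 - 54k^2 - 54 = ((2/5)k + 2)(-5k^4 + 25k^3 - 135k + 675) + (-52k^3 - 1404)
  -5k^4 + 25k^3 - 135k + 675 = ((5/52)k - 25/52)(-52k^3 - 1404) + (0)
Last nonzero remainder: -52k^3 - 1404. Dividing through by -52 gives the monic gcd k^3 + 27.
Then lcm(f, g) = f·g / gcd(f, g); expanding and making the result monic gives the answer.

k^6 - 5k^5 + k^4 + 22k^3 - 135k^2 + 27k - 135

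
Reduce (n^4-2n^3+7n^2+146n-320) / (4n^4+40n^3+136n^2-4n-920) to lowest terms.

Euclidean algorithm in ℚ[n]:
  n^4-2n^3+7n^2+146n-320 = (1/4)(4n^4+40n^3+136n^2-4n-920) + (-12n^3-27n^2+147n-90)
  4n^4+40n^3+136n^2-4n-920 = (-(1/3)n-31/12)(-12n^3-27n^2+147n-90) + ((461/4)n^2+(1383/4)n-2305/2)
  -12n^3-27n^2+147n-90 = (-(48/461)n+36/461)((461/4)n^2+(1383/4)n-2305/2) + (0)
Last nonzero remainder: (461/4)n^2+(1383/4)n-2305/2. Dividing through by 461/4 gives the monic gcd n^2+3n-10.
Cancel n^2+3n-10 from numerator and denominator to get the reduced form.

(n^2-5n+32)/(4n^2+28n+92)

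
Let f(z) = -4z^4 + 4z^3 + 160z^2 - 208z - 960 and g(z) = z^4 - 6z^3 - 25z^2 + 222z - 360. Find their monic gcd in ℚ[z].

z^3 - 3z^2 - 34z + 120

Repeated division with remainder:
  -4z^4 + 4z^3 + 160z^2 - 208z - 960 = (-4)(z^4 - 6z^3 - 25z^2 + 222z - 360) + (-20z^3 + 60z^2 + 680z - 2400)
  z^4 - 6z^3 - 25z^2 + 222z - 360 = (-(1/20)z + 3/20)(-20z^3 + 60z^2 + 680z - 2400) + (0)
Last nonzero remainder: -20z^3 + 60z^2 + 680z - 2400. Dividing through by -20 gives the monic gcd z^3 - 3z^2 - 34z + 120.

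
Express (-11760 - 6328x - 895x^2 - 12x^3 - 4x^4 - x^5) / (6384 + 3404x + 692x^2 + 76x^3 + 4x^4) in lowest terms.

(-420 - 61x + 7x^2 - x^3)/(228 + 32x + 4x^2)

Euclidean algorithm in ℚ[x]:
  -x^5 - 4x^4 - 12x^3 - 895x^2 - 6328x - 11760 = (-(1/4)x + 15/4)(4x^4 + 76x^3 + 692x^2 + 3404x + 6384) + (-124x^3 - 2639x^2 - 17497x - 35700)
  4x^4 + 76x^3 + 692x^2 + 3404x + 6384 = (-(1/31)x + 283/3844)(-124x^3 - 2639x^2 - 17497x - 35700) + ((1237257/3844)x^2 + (13609827/3844)x + 8660799/961)
  -124x^3 - 2639x^2 - 17497x - 35700 = (-(476656/1237257)x - 1633700/412419)((1237257/3844)x^2 + (13609827/3844)x + 8660799/961) + (0)
Last nonzero remainder: (1237257/3844)x^2 + (13609827/3844)x + 8660799/961. Dividing through by 1237257/3844 gives the monic gcd x^2 + 11x + 28.
Cancel x^2 + 11x + 28 from numerator and denominator to get the reduced form.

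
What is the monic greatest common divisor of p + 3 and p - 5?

Apply the Euclidean algorithm:
  p + 3 = (p - 5) + (8)
  p - 5 = ((1/8)p - 5/8)(8) + (0)
The last nonzero remainder is the constant 8, so the polynomials are coprime and gcd = 1.

1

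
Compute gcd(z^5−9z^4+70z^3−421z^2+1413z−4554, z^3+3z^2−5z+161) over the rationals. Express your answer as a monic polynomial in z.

Euclidean algorithm in ℚ[z]:
  z^5−9z^4+70z^3−421z^2+1413z−4554 = (z^2−12z+111)(z^3+3z^2−5z+161) + (−975z^2+3900z−22425)
  z^3+3z^2−5z+161 = (−(1/975)z−7/975)(−975z^2+3900z−22425) + (0)
Last nonzero remainder: −975z^2+3900z−22425. Dividing through by −975 gives the monic gcd z^2−4z+23.

z^2−4z+23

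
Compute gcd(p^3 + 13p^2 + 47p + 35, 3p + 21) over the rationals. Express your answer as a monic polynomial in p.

Repeated division with remainder:
  p^3 + 13p^2 + 47p + 35 = ((1/3)p^2 + 2p + 5/3)(3p + 21) + (0)
Last nonzero remainder: 3p + 21. Dividing through by 3 gives the monic gcd p + 7.

p + 7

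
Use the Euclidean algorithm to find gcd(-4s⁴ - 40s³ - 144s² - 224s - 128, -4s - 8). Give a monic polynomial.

Repeated division with remainder:
  -4s⁴ - 40s³ - 144s² - 224s - 128 = (s³ + 8s² + 20s + 16)(-4s - 8) + (0)
Last nonzero remainder: -4s - 8. Dividing through by -4 gives the monic gcd s + 2.

s + 2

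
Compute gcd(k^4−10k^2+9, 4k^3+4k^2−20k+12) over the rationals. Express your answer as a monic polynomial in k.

k^2+2k−3

Repeated division with remainder:
  k^4−10k^2+9 = ((1/4)k−1/4)(4k^3+4k^2−20k+12) + (−4k^2−8k+12)
  4k^3+4k^2−20k+12 = (−k+1)(−4k^2−8k+12) + (0)
Last nonzero remainder: −4k^2−8k+12. Dividing through by −4 gives the monic gcd k^2+2k−3.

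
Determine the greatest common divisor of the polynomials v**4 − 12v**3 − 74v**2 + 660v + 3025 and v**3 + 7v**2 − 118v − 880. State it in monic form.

v − 11

Repeated division with remainder:
  v**4 − 12v**3 − 74v**2 + 660v + 3025 = (v − 19)(v**3 + 7v**2 − 118v − 880) + (177v**2 − 702v − 13695)
  v**3 + 7v**2 − 118v − 880 = ((1/177)v + 647/10443)(177v**2 − 702v − 13695) + ((9975/3481)v − 109725/3481)
  177v**2 − 702v − 13695 = ((205379/3325)v + 288923/665)((9975/3481)v − 109725/3481) + (0)
Last nonzero remainder: (9975/3481)v − 109725/3481. Dividing through by 9975/3481 gives the monic gcd v − 11.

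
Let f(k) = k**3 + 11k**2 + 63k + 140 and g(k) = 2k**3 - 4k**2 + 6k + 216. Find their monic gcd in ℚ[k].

Apply the Euclidean algorithm:
  k**3 + 11k**2 + 63k + 140 = (1/2)(2k**3 - 4k**2 + 6k + 216) + (13k**2 + 60k + 32)
  2k**3 - 4k**2 + 6k + 216 = ((2/13)k - 172/169)(13k**2 + 60k + 32) + ((10502/169)k + 42008/169)
  13k**2 + 60k + 32 = ((2197/10502)k + 676/5251)((10502/169)k + 42008/169) + (0)
Last nonzero remainder: (10502/169)k + 42008/169. Dividing through by 10502/169 gives the monic gcd k + 4.

k + 4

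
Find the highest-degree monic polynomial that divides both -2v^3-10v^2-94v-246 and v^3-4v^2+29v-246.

Repeated division with remainder:
  -2v^3-10v^2-94v-246 = (-2)(v^3-4v^2+29v-246) + (-18v^2-36v-738)
  v^3-4v^2+29v-246 = (-(1/18)v+1/3)(-18v^2-36v-738) + (0)
Last nonzero remainder: -18v^2-36v-738. Dividing through by -18 gives the monic gcd v^2+2v+41.

v^2+2v+41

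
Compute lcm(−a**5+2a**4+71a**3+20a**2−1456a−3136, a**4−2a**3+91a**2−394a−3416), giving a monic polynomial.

a**7−a**6+49a**5−335a**4−7226a**3+2152a**2+180768a+382592

Apply the Euclidean algorithm:
  −a**5+2a**4+71a**3+20a**2−1456a−3136 = (−a)(a**4−2a**3+91a**2−394a−3416) + (162a**3−374a**2−4872a−3136)
  a**4−2a**3+91a**2−394a−3416 = ((1/162)a+25/13122)(162a**3−374a**2−4872a−3136) + ((799042/6561)a**2−(799042/2187)a−22373176/6561)
  162a**3−374a**2−4872a−3136 = ((531441/399521)a+367416/399521)((799042/6561)a**2−(799042/2187)a−22373176/6561) + (0)
Last nonzero remainder: (799042/6561)a**2−(799042/2187)a−22373176/6561. Dividing through by 799042/6561 gives the monic gcd a**2−3a−28.
Then lcm(f, g) = f·g / gcd(f, g); expanding and making the result monic gives the answer.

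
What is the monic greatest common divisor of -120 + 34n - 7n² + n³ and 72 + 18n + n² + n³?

By polynomial division,
  n³ - 7n² + 34n - 120 = (n³ + n² + 18n + 72) + (-8n² + 16n - 192)
  n³ + n² + 18n + 72 = (-(1/8)n - 3/8)(-8n² + 16n - 192) + (0)
Last nonzero remainder: -8n² + 16n - 192. Dividing through by -8 gives the monic gcd n² - 2n + 24.

24 - 2n + n²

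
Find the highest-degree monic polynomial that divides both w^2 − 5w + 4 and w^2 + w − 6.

Repeated division with remainder:
  w^2 − 5w + 4 = (w^2 + w − 6) + (−6w + 10)
  w^2 + w − 6 = (−(1/6)w − 4/9)(−6w + 10) + (−14/9)
  −6w + 10 = ((27/7)w − 45/7)(−14/9) + (0)
The last nonzero remainder is the constant −14/9, so the polynomials are coprime and gcd = 1.

1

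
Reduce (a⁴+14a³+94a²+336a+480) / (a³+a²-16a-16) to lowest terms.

(a³+10a²+54a+120)/(a²-3a-4)

Repeated division with remainder:
  a⁴+14a³+94a²+336a+480 = (a+13)(a³+a²-16a-16) + (97a²+560a+688)
  a³+a²-16a-16 = ((1/97)a-463/9409)(97a²+560a+688) + ((42000/9409)a+168000/9409)
  97a²+560a+688 = ((912673/42000)a+404587/10500)((42000/9409)a+168000/9409) + (0)
Last nonzero remainder: (42000/9409)a+168000/9409. Dividing through by 42000/9409 gives the monic gcd a+4.
Cancel a+4 from numerator and denominator to get the reduced form.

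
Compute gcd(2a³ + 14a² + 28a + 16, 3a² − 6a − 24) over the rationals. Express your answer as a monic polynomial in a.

a + 2

Euclidean algorithm in ℚ[a]:
  2a³ + 14a² + 28a + 16 = ((2/3)a + 6)(3a² − 6a − 24) + (80a + 160)
  3a² − 6a − 24 = ((3/80)a − 3/20)(80a + 160) + (0)
Last nonzero remainder: 80a + 160. Dividing through by 80 gives the monic gcd a + 2.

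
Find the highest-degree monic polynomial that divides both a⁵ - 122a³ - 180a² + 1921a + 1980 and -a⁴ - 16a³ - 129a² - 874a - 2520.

a² + 14a + 45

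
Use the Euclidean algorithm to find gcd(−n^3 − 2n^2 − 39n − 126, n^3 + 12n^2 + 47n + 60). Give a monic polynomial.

Apply the Euclidean algorithm:
  −n^3 − 2n^2 − 39n − 126 = (−1)(n^3 + 12n^2 + 47n + 60) + (10n^2 + 8n − 66)
  n^3 + 12n^2 + 47n + 60 = ((1/10)n + 28/25)(10n^2 + 8n − 66) + ((1116/25)n + 3348/25)
  10n^2 + 8n − 66 = ((125/558)n − 275/558)((1116/25)n + 3348/25) + (0)
Last nonzero remainder: (1116/25)n + 3348/25. Dividing through by 1116/25 gives the monic gcd n + 3.

n + 3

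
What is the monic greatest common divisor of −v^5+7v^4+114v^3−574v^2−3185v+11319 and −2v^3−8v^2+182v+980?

v^2+14v+49

Apply the Euclidean algorithm:
  −v^5+7v^4+114v^3−574v^2−3185v+11319 = ((1/2)v^2−(11/2)v+21/2)(−2v^3−8v^2+182v+980) + (21v^2+294v+1029)
  −2v^3−8v^2+182v+980 = (−(2/21)v+20/21)(21v^2+294v+1029) + (0)
Last nonzero remainder: 21v^2+294v+1029. Dividing through by 21 gives the monic gcd v^2+14v+49.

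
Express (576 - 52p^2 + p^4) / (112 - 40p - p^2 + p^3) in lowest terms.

(-144 - 36p + 4p^2 + p^3)/(-28 + 3p + p^2)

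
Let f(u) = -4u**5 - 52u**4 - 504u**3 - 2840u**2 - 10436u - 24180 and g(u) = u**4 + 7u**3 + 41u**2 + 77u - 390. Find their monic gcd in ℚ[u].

Apply the Euclidean algorithm:
  -4u**5 - 52u**4 - 504u**3 - 2840u**2 - 10436u - 24180 = (-4u - 24)(u**4 + 7u**3 + 41u**2 + 77u - 390) + (-172u**3 - 1548u**2 - 10148u - 33540)
  u**4 + 7u**3 + 41u**2 + 77u - 390 = (-(1/172)u + 1/86)(-172u**3 - 1548u**2 - 10148u - 33540) + (0)
Last nonzero remainder: -172u**3 - 1548u**2 - 10148u - 33540. Dividing through by -172 gives the monic gcd u**3 + 9u**2 + 59u + 195.

u**3 + 9u**2 + 59u + 195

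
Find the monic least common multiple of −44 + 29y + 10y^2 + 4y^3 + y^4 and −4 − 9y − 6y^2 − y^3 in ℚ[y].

−44 − 59y + 24y^2 + 53y^3 + 19y^4 + 6y^5 + y^6

By polynomial division,
  y^4 + 4y^3 + 10y^2 + 29y − 44 = (−y + 2)(−y^3 − 6y^2 − 9y − 4) + (13y^2 + 43y − 36)
  −y^3 − 6y^2 − 9y − 4 = (−(1/13)y − 35/169)(13y^2 + 43y − 36) + (−(484/169)y − 1936/169)
  13y^2 + 43y − 36 = (−(2197/484)y + 1521/484)(−(484/169)y − 1936/169) + (0)
Last nonzero remainder: −(484/169)y − 1936/169. Dividing through by −484/169 gives the monic gcd y + 4.
Then lcm(f, g) = f·g / gcd(f, g); expanding and making the result monic gives the answer.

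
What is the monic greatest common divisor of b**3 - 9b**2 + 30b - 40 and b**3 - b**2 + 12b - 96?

b - 4

Repeated division with remainder:
  b**3 - 9b**2 + 30b - 40 = (b**3 - b**2 + 12b - 96) + (-8b**2 + 18b + 56)
  b**3 - b**2 + 12b - 96 = (-(1/8)b - 5/32)(-8b**2 + 18b + 56) + ((349/16)b - 349/4)
  -8b**2 + 18b + 56 = (-(128/349)b - 224/349)((349/16)b - 349/4) + (0)
Last nonzero remainder: (349/16)b - 349/4. Dividing through by 349/16 gives the monic gcd b - 4.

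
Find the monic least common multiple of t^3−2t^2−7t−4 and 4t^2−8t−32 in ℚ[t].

t^4−11t^2−18t−8

Apply the Euclidean algorithm:
  t^3−2t^2−7t−4 = ((1/4)t)(4t^2−8t−32) + (t−4)
  4t^2−8t−32 = (4t+8)(t−4) + (0)
The last nonzero remainder t−4 is already monic.
Then lcm(f, g) = f·g / gcd(f, g); expanding and making the result monic gives the answer.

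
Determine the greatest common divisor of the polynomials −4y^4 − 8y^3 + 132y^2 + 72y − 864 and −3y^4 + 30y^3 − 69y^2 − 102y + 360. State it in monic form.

y^2 − 7y + 12

Euclidean algorithm in ℚ[y]:
  −4y^4 − 8y^3 + 132y^2 + 72y − 864 = (4/3)(−3y^4 + 30y^3 − 69y^2 − 102y + 360) + (−48y^3 + 224y^2 + 208y − 1344)
  −3y^4 + 30y^3 − 69y^2 − 102y + 360 = ((1/16)y − 1/3)(−48y^3 + 224y^2 + 208y − 1344) + (−(22/3)y^2 + (154/3)y − 88)
  −48y^3 + 224y^2 + 208y − 1344 = ((72/11)y + 168/11)(−(22/3)y^2 + (154/3)y − 88) + (0)
Last nonzero remainder: −(22/3)y^2 + (154/3)y − 88. Dividing through by −22/3 gives the monic gcd y^2 − 7y + 12.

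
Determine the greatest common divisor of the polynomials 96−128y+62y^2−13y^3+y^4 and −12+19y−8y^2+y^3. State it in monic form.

12−7y+y^2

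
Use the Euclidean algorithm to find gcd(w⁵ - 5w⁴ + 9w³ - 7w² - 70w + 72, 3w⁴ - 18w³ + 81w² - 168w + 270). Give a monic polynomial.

w² - 2w + 9

Apply the Euclidean algorithm:
  w⁵ - 5w⁴ + 9w³ - 7w² - 70w + 72 = ((1/3)w + 1/3)(3w⁴ - 18w³ + 81w² - 168w + 270) + (-12w³ + 22w² - 104w - 18)
  3w⁴ - 18w³ + 81w² - 168w + 270 = (-(1/4)w + 25/24)(-12w³ + 22w² - 104w - 18) + ((385/12)w² - (385/6)w + 1155/4)
  -12w³ + 22w² - 104w - 18 = (-(144/385)w - 24/385)((385/12)w² - (385/6)w + 1155/4) + (0)
Last nonzero remainder: (385/12)w² - (385/6)w + 1155/4. Dividing through by 385/12 gives the monic gcd w² - 2w + 9.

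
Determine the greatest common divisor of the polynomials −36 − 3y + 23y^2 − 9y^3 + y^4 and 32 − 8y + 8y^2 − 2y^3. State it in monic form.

−4 + y

Apply the Euclidean algorithm:
  y^4 − 9y^3 + 23y^2 − 3y − 36 = (−(1/2)y + 5/2)(−2y^3 + 8y^2 − 8y + 32) + (−y^2 + 33y − 116)
  −2y^3 + 8y^2 − 8y + 32 = (2y + 58)(−y^2 + 33y − 116) + (−1690y + 6760)
  −y^2 + 33y − 116 = ((1/1690)y − 29/1690)(−1690y + 6760) + (0)
Last nonzero remainder: −1690y + 6760. Dividing through by −1690 gives the monic gcd y − 4.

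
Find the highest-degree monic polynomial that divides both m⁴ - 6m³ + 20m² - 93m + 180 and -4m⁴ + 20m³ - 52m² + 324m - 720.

m² - 7m + 12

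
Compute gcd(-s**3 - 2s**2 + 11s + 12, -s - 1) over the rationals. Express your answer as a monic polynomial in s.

s + 1

Apply the Euclidean algorithm:
  -s**3 - 2s**2 + 11s + 12 = (s**2 + s - 12)(-s - 1) + (0)
Last nonzero remainder: -s - 1. Dividing through by -1 gives the monic gcd s + 1.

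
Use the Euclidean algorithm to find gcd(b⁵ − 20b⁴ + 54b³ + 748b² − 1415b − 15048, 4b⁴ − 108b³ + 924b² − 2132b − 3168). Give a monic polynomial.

b³ − 28b² + 259b − 792

Euclidean algorithm in ℚ[b]:
  b⁵ − 20b⁴ + 54b³ + 748b² − 1415b − 15048 = ((1/4)b + 7/4)(4b⁴ − 108b³ + 924b² − 2132b − 3168) + (12b³ − 336b² + 3108b − 9504)
  4b⁴ − 108b³ + 924b² − 2132b − 3168 = ((1/3)b + 1/3)(12b³ − 336b² + 3108b − 9504) + (0)
Last nonzero remainder: 12b³ − 336b² + 3108b − 9504. Dividing through by 12 gives the monic gcd b³ − 28b² + 259b − 792.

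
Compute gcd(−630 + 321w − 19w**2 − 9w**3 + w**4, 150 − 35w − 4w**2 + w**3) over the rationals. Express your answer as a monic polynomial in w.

By polynomial division,
  w**4 − 9w**3 − 19w**2 + 321w − 630 = (w − 5)(w**3 − 4w**2 − 35w + 150) + (−4w**2 − 4w + 120)
  w**3 − 4w**2 − 35w + 150 = (−(1/4)w + 5/4)(−4w**2 − 4w + 120) + (0)
Last nonzero remainder: −4w**2 − 4w + 120. Dividing through by −4 gives the monic gcd w**2 + w − 30.

−30 + w + w**2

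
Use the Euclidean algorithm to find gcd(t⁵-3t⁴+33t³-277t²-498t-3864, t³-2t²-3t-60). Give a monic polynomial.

Apply the Euclidean algorithm:
  t⁵-3t⁴+33t³-277t²-498t-3864 = (t²-t+34)(t³-2t²-3t-60) + (-152t²-456t-1824)
  t³-2t²-3t-60 = (-(1/152)t+5/152)(-152t²-456t-1824) + (0)
Last nonzero remainder: -152t²-456t-1824. Dividing through by -152 gives the monic gcd t²+3t+12.

t²+3t+12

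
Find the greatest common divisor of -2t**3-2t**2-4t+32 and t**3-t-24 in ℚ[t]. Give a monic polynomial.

t**2+3t+8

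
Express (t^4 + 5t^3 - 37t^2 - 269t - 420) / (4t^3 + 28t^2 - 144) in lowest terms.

(t^3 + 2t^2 - 43t - 140)/(4t^2 + 16t - 48)

By polynomial division,
  t^4 + 5t^3 - 37t^2 - 269t - 420 = ((1/4)t - 1/2)(4t^3 + 28t^2 - 144) + (-23t^2 - 233t - 492)
  4t^3 + 28t^2 - 144 = (-(4/23)t + 288/529)(-23t^2 - 233t - 492) + ((21840/529)t + 65520/529)
  -23t^2 - 233t - 492 = (-(12167/21840)t - 21689/5460)((21840/529)t + 65520/529) + (0)
Last nonzero remainder: (21840/529)t + 65520/529. Dividing through by 21840/529 gives the monic gcd t + 3.
Cancel t + 3 from numerator and denominator to get the reduced form.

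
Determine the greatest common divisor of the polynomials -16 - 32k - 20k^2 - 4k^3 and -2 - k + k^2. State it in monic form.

1 + k

Apply the Euclidean algorithm:
  -4k^3 - 20k^2 - 32k - 16 = (-4k - 24)(k^2 - k - 2) + (-64k - 64)
  k^2 - k - 2 = (-(1/64)k + 1/32)(-64k - 64) + (0)
Last nonzero remainder: -64k - 64. Dividing through by -64 gives the monic gcd k + 1.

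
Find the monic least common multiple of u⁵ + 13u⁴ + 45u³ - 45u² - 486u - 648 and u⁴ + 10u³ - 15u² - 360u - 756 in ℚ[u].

u⁷ + 14u⁶ + 16u⁵ - 546u⁴ - 2421u³ + 756u² + 19764u + 27216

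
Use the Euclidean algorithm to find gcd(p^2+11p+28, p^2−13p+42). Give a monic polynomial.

1

Repeated division with remainder:
  p^2+11p+28 = (p^2−13p+42) + (24p−14)
  p^2−13p+42 = ((1/24)p−149/288)(24p−14) + (5005/144)
  24p−14 = ((3456/5005)p−288/715)(5005/144) + (0)
The last nonzero remainder is the constant 5005/144, so the polynomials are coprime and gcd = 1.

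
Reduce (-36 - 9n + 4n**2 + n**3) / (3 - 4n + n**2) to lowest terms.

(12 + 7n + n**2)/(-1 + n)

By polynomial division,
  n**3 + 4n**2 - 9n - 36 = (n + 8)(n**2 - 4n + 3) + (20n - 60)
  n**2 - 4n + 3 = ((1/20)n - 1/20)(20n - 60) + (0)
Last nonzero remainder: 20n - 60. Dividing through by 20 gives the monic gcd n - 3.
Cancel n - 3 from numerator and denominator to get the reduced form.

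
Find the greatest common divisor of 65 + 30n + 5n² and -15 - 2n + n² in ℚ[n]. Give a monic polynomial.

1

Euclidean algorithm in ℚ[n]:
  5n² + 30n + 65 = (5)(n² - 2n - 15) + (40n + 140)
  n² - 2n - 15 = ((1/40)n - 11/80)(40n + 140) + (17/4)
  40n + 140 = ((160/17)n + 560/17)(17/4) + (0)
The last nonzero remainder is the constant 17/4, so the polynomials are coprime and gcd = 1.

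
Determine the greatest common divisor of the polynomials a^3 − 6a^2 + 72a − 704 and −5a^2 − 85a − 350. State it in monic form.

1

Apply the Euclidean algorithm:
  a^3 − 6a^2 + 72a − 704 = (−(1/5)a + 23/5)(−5a^2 − 85a − 350) + (393a + 906)
  −5a^2 − 85a − 350 = (−(5/393)a − 9625/51483)(393a + 906) + (−3099600/17161)
  393a + 906 = (−(2248091/1033200)a − 2591311/516600)(−3099600/17161) + (0)
The last nonzero remainder is the constant −3099600/17161, so the polynomials are coprime and gcd = 1.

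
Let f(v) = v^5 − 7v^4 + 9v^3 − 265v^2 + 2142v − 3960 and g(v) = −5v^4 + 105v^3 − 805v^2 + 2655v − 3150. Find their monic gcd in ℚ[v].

v^3 − 14v^2 + 63v − 90

Apply the Euclidean algorithm:
  v^5 − 7v^4 + 9v^3 − 265v^2 + 2142v − 3960 = (−(1/5)v − 14/5)(−5v^4 + 105v^3 − 805v^2 + 2655v − 3150) + (142v^3 − 1988v^2 + 8946v − 12780)
  −5v^4 + 105v^3 − 805v^2 + 2655v − 3150 = (−(5/142)v + 35/142)(142v^3 − 1988v^2 + 8946v − 12780) + (0)
Last nonzero remainder: 142v^3 − 1988v^2 + 8946v − 12780. Dividing through by 142 gives the monic gcd v^3 − 14v^2 + 63v − 90.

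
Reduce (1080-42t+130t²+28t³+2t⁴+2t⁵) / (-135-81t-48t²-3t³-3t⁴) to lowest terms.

(-72-2t-4t²-2t³)/(9+6t+3t²)

Repeated division with remainder:
  2t⁵+2t⁴+28t³+130t²-42t+1080 = (-(2/3)t)(-3t⁴-3t³-48t²-81t-135) + (-4t³+76t²-132t+1080)
  -3t⁴-3t³-48t²-81t-135 = ((3/4)t+15)(-4t³+76t²-132t+1080) + (-1089t²+1089t-16335)
  -4t³+76t²-132t+1080 = ((4/1089)t-8/121)(-1089t²+1089t-16335) + (0)
Last nonzero remainder: -1089t²+1089t-16335. Dividing through by -1089 gives the monic gcd t²-t+15.
Cancel t²-t+15 from numerator and denominator to get the reduced form.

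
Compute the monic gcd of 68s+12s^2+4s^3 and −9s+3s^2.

s

Euclidean algorithm in ℚ[s]:
  4s^3+12s^2+68s = ((4/3)s+8)(3s^2−9s) + (140s)
  3s^2−9s = ((3/140)s−9/140)(140s) + (0)
Last nonzero remainder: 140s. Dividing through by 140 gives the monic gcd s.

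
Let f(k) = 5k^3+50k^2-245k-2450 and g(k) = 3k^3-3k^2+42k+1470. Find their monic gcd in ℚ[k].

k+7

By polynomial division,
  5k^3+50k^2-245k-2450 = (5/3)(3k^3-3k^2+42k+1470) + (55k^2-315k-4900)
  3k^3-3k^2+42k+1470 = ((3/55)k+156/605)(55k^2-315k-4900) + ((47250/121)k+330750/121)
  55k^2-315k-4900 = ((1331/9450)k-242/135)((47250/121)k+330750/121) + (0)
Last nonzero remainder: (47250/121)k+330750/121. Dividing through by 47250/121 gives the monic gcd k+7.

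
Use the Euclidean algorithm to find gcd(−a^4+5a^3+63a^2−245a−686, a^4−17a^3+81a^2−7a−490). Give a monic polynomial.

a^3−12a^2+21a+98

Repeated division with remainder:
  −a^4+5a^3+63a^2−245a−686 = (−1)(a^4−17a^3+81a^2−7a−490) + (−12a^3+144a^2−252a−1176)
  a^4−17a^3+81a^2−7a−490 = (−(1/12)a+5/12)(−12a^3+144a^2−252a−1176) + (0)
Last nonzero remainder: −12a^3+144a^2−252a−1176. Dividing through by −12 gives the monic gcd a^3−12a^2+21a+98.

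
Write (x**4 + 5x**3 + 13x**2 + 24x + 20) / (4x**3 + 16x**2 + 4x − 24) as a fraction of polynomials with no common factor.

(x**3 + 3x**2 + 7x + 10)/(4x**2 + 8x − 12)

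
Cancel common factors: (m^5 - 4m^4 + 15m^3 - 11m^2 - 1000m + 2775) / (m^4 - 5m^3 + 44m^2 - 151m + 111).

(m^2 - 25)/(m - 1)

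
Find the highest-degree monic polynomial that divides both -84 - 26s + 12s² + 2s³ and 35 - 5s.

1

Repeated division with remainder:
  2s³ + 12s² - 26s - 84 = (-(2/5)s² - (26/5)s - 156/5)(-5s + 35) + (1008)
  -5s + 35 = (-(5/1008)s + 5/144)(1008) + (0)
The last nonzero remainder is the constant 1008, so the polynomials are coprime and gcd = 1.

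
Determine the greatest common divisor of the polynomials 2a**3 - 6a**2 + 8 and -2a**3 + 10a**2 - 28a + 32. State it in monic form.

a - 2

Apply the Euclidean algorithm:
  2a**3 - 6a**2 + 8 = (-1)(-2a**3 + 10a**2 - 28a + 32) + (4a**2 - 28a + 40)
  -2a**3 + 10a**2 - 28a + 32 = (-(1/2)a - 1)(4a**2 - 28a + 40) + (-36a + 72)
  4a**2 - 28a + 40 = (-(1/9)a + 5/9)(-36a + 72) + (0)
Last nonzero remainder: -36a + 72. Dividing through by -36 gives the monic gcd a - 2.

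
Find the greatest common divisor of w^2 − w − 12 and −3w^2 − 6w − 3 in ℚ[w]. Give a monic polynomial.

1

By polynomial division,
  w^2 − w − 12 = (−1/3)(−3w^2 − 6w − 3) + (−3w − 13)
  −3w^2 − 6w − 3 = (w − 7/3)(−3w − 13) + (−100/3)
  −3w − 13 = ((9/100)w + 39/100)(−100/3) + (0)
The last nonzero remainder is the constant −100/3, so the polynomials are coprime and gcd = 1.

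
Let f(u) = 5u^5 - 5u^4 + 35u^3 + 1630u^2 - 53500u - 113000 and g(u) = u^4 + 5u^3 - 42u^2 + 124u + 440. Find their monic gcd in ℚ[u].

Apply the Euclidean algorithm:
  5u^5 - 5u^4 + 35u^3 + 1630u^2 - 53500u - 113000 = (5u - 30)(u^4 + 5u^3 - 42u^2 + 124u + 440) + (395u^3 - 250u^2 - 51980u - 99800)
  u^4 + 5u^3 - 42u^2 + 124u + 440 = ((1/395)u + 89/6241)(395u^3 - 250u^2 - 51980u - 99800) + ((581412/6241)u^2 + (6976944/6241)u + 11628240/6241)
  395u^3 - 250u^2 - 51980u - 99800 = ((2465195/581412)u - 15571295/290706)((581412/6241)u^2 + (6976944/6241)u + 11628240/6241) + (0)
Last nonzero remainder: (581412/6241)u^2 + (6976944/6241)u + 11628240/6241. Dividing through by 581412/6241 gives the monic gcd u^2 + 12u + 20.

u^2 + 12u + 20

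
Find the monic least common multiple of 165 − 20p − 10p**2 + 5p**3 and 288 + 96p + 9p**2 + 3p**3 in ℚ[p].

1056 − 128p − 31p**2 + 28p**3 − 2p**4 + p**5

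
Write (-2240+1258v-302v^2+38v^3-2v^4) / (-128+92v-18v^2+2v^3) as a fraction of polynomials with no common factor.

By polynomial division,
  -2v^4+38v^3-302v^2+1258v-2240 = (-v+10)(2v^3-18v^2+92v-128) + (-30v^2+210v-960)
  2v^3-18v^2+92v-128 = (-(1/15)v+2/15)(-30v^2+210v-960) + (0)
Last nonzero remainder: -30v^2+210v-960. Dividing through by -30 gives the monic gcd v^2-7v+32.
Cancel v^2-7v+32 from numerator and denominator to get the reduced form.

(-35+12v-v^2)/(-2+v)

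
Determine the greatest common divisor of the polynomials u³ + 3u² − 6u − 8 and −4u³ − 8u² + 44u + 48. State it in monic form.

u² + 5u + 4

Apply the Euclidean algorithm:
  u³ + 3u² − 6u − 8 = (−1/4)(−4u³ − 8u² + 44u + 48) + (u² + 5u + 4)
  −4u³ − 8u² + 44u + 48 = (−4u + 12)(u² + 5u + 4) + (0)
The last nonzero remainder u² + 5u + 4 is already monic.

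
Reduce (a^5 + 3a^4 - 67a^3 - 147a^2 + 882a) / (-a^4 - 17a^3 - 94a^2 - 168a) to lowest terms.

(-a^2 + 10a - 21)/(a + 4)

Apply the Euclidean algorithm:
  a^5 + 3a^4 - 67a^3 - 147a^2 + 882a = (-a + 14)(-a^4 - 17a^3 - 94a^2 - 168a) + (77a^3 + 1001a^2 + 3234a)
  -a^4 - 17a^3 - 94a^2 - 168a = (-(1/77)a - 4/77)(77a^3 + 1001a^2 + 3234a) + (0)
Last nonzero remainder: 77a^3 + 1001a^2 + 3234a. Dividing through by 77 gives the monic gcd a^3 + 13a^2 + 42a.
Cancel a^3 + 13a^2 + 42a from numerator and denominator to get the reduced form.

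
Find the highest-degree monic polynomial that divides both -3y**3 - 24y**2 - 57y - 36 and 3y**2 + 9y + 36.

Apply the Euclidean algorithm:
  -3y**3 - 24y**2 - 57y - 36 = (-y - 5)(3y**2 + 9y + 36) + (24y + 144)
  3y**2 + 9y + 36 = ((1/8)y - 3/8)(24y + 144) + (90)
  24y + 144 = ((4/15)y + 8/5)(90) + (0)
The last nonzero remainder is the constant 90, so the polynomials are coprime and gcd = 1.

1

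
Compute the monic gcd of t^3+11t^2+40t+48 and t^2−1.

1

Apply the Euclidean algorithm:
  t^3+11t^2+40t+48 = (t+11)(t^2−1) + (41t+59)
  t^2−1 = ((1/41)t−59/1681)(41t+59) + (1800/1681)
  41t+59 = ((68921/1800)t+99179/1800)(1800/1681) + (0)
The last nonzero remainder is the constant 1800/1681, so the polynomials are coprime and gcd = 1.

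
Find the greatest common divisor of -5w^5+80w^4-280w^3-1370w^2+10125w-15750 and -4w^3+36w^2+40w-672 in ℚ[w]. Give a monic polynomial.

Repeated division with remainder:
  -5w^5+80w^4-280w^3-1370w^2+10125w-15750 = ((5/4)w^2-(35/4)w+15/4)(-4w^3+36w^2+40w-672) + (-315w^2+4095w-13230)
  -4w^3+36w^2+40w-672 = ((4/315)w+16/315)(-315w^2+4095w-13230) + (0)
Last nonzero remainder: -315w^2+4095w-13230. Dividing through by -315 gives the monic gcd w^2-13w+42.

w^2-13w+42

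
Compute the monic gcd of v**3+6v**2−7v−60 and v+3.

1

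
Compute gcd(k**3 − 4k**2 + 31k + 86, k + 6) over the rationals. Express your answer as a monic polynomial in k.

1

Apply the Euclidean algorithm:
  k**3 − 4k**2 + 31k + 86 = (k**2 − 10k + 91)(k + 6) + (−460)
  k + 6 = (−(1/460)k − 3/230)(−460) + (0)
The last nonzero remainder is the constant −460, so the polynomials are coprime and gcd = 1.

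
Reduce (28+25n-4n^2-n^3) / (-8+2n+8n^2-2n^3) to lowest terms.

Euclidean algorithm in ℚ[n]:
  -n^3-4n^2+25n+28 = (1/2)(-2n^3+8n^2+2n-8) + (-8n^2+24n+32)
  -2n^3+8n^2+2n-8 = ((1/4)n-1/4)(-8n^2+24n+32) + (0)
Last nonzero remainder: -8n^2+24n+32. Dividing through by -8 gives the monic gcd n^2-3n-4.
Cancel n^2-3n-4 from numerator and denominator to get the reduced form.

(7+n)/(-2+2n)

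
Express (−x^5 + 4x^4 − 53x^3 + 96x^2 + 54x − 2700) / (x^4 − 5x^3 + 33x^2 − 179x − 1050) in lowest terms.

By polynomial division,
  −x^5 + 4x^4 − 53x^3 + 96x^2 + 54x − 2700 = (−x − 1)(x^4 − 5x^3 + 33x^2 − 179x − 1050) + (−25x^3 − 50x^2 − 1175x − 3750)
  x^4 − 5x^3 + 33x^2 − 179x − 1050 = (−(1/25)x + 7/25)(−25x^3 − 50x^2 − 1175x − 3750) + (0)
Last nonzero remainder: −25x^3 − 50x^2 − 1175x − 3750. Dividing through by −25 gives the monic gcd x^3 + 2x^2 + 47x + 150.
Cancel x^3 + 2x^2 + 47x + 150 from numerator and denominator to get the reduced form.

(−x^2 + 6x − 18)/(x − 7)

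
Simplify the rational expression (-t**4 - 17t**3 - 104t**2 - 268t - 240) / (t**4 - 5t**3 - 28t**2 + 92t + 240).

Repeated division with remainder:
  -t**4 - 17t**3 - 104t**2 - 268t - 240 = (-1)(t**4 - 5t**3 - 28t**2 + 92t + 240) + (-22t**3 - 132t**2 - 176t)
  t**4 - 5t**3 - 28t**2 + 92t + 240 = (-(1/22)t + 1/2)(-22t**3 - 132t**2 - 176t) + (30t**2 + 180t + 240)
  -22t**3 - 132t**2 - 176t = (-(11/15)t)(30t**2 + 180t + 240) + (0)
Last nonzero remainder: 30t**2 + 180t + 240. Dividing through by 30 gives the monic gcd t**2 + 6t + 8.
Cancel t**2 + 6t + 8 from numerator and denominator to get the reduced form.

(-t**2 - 11t - 30)/(t**2 - 11t + 30)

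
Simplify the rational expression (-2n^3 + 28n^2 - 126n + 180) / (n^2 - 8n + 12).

Euclidean algorithm in ℚ[n]:
  -2n^3 + 28n^2 - 126n + 180 = (-2n + 12)(n^2 - 8n + 12) + (-6n + 36)
  n^2 - 8n + 12 = (-(1/6)n + 1/3)(-6n + 36) + (0)
Last nonzero remainder: -6n + 36. Dividing through by -6 gives the monic gcd n - 6.
Cancel n - 6 from numerator and denominator to get the reduced form.

(-2n^2 + 16n - 30)/(n - 2)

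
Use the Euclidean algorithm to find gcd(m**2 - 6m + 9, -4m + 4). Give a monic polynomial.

1

Apply the Euclidean algorithm:
  m**2 - 6m + 9 = (-(1/4)m + 5/4)(-4m + 4) + (4)
  -4m + 4 = (-m + 1)(4) + (0)
The last nonzero remainder is the constant 4, so the polynomials are coprime and gcd = 1.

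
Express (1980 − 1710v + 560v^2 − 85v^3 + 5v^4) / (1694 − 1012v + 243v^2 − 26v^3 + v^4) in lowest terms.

Euclidean algorithm in ℚ[v]:
  5v^4 − 85v^3 + 560v^2 − 1710v + 1980 = (5)(v^4 − 26v^3 + 243v^2 − 1012v + 1694) + (45v^3 − 655v^2 + 3350v − 6490)
  v^4 − 26v^3 + 243v^2 − 1012v + 1694 = ((1/45)v − 103/405)(45v^3 − 655v^2 + 3350v − 6490) + ((160/81)v^2 − (1280/81)v + 3520/81)
  45v^3 − 655v^2 + 3350v − 6490 = ((729/32)v − 4779/32)((160/81)v^2 − (1280/81)v + 3520/81) + (0)
Last nonzero remainder: (160/81)v^2 − (1280/81)v + 3520/81. Dividing through by 160/81 gives the monic gcd v^2 − 8v + 22.
Cancel v^2 − 8v + 22 from numerator and denominator to get the reduced form.

(90 − 45v + 5v^2)/(77 − 18v + v^2)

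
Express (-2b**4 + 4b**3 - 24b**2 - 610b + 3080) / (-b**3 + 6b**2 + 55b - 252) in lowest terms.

Euclidean algorithm in ℚ[b]:
  -2b**4 + 4b**3 - 24b**2 - 610b + 3080 = (2b + 8)(-b**3 + 6b**2 + 55b - 252) + (-182b**2 - 546b + 5096)
  -b**3 + 6b**2 + 55b - 252 = ((1/182)b - 9/182)(-182b**2 - 546b + 5096) + (0)
Last nonzero remainder: -182b**2 - 546b + 5096. Dividing through by -182 gives the monic gcd b**2 + 3b - 28.
Cancel b**2 + 3b - 28 from numerator and denominator to get the reduced form.

(2b**2 - 10b + 110)/(b - 9)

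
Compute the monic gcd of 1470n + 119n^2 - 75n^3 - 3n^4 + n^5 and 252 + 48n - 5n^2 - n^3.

Repeated division with remainder:
  n^5 - 3n^4 - 75n^3 + 119n^2 + 1470n = (-n^2 + 8n - 13)(-n^3 - 5n^2 + 48n + 252) + (-78n^2 + 78n + 3276)
  -n^3 - 5n^2 + 48n + 252 = ((1/78)n + 1/13)(-78n^2 + 78n + 3276) + (0)
Last nonzero remainder: -78n^2 + 78n + 3276. Dividing through by -78 gives the monic gcd n^2 - n - 42.

-42 - n + n^2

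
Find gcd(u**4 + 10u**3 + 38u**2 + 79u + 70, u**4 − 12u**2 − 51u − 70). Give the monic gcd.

u**3 + 5u**2 + 13u + 14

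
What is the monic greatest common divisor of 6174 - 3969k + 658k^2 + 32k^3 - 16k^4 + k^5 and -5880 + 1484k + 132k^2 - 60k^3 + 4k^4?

-294 + 133k - 20k^2 + k^3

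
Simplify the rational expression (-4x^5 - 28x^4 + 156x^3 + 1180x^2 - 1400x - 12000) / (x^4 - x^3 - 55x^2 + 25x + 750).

Apply the Euclidean algorithm:
  -4x^5 - 28x^4 + 156x^3 + 1180x^2 - 1400x - 12000 = (-4x - 32)(x^4 - x^3 - 55x^2 + 25x + 750) + (-96x^3 - 480x^2 + 2400x + 12000)
  x^4 - x^3 - 55x^2 + 25x + 750 = (-(1/96)x + 1/16)(-96x^3 - 480x^2 + 2400x + 12000) + (0)
Last nonzero remainder: -96x^3 - 480x^2 + 2400x + 12000. Dividing through by -96 gives the monic gcd x^3 + 5x^2 - 25x - 125.
Cancel x^3 + 5x^2 - 25x - 125 from numerator and denominator to get the reduced form.

(-4x^2 - 8x + 96)/(x - 6)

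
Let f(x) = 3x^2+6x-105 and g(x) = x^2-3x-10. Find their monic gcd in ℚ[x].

By polynomial division,
  3x^2+6x-105 = (3)(x^2-3x-10) + (15x-75)
  x^2-3x-10 = ((1/15)x+2/15)(15x-75) + (0)
Last nonzero remainder: 15x-75. Dividing through by 15 gives the monic gcd x-5.

x-5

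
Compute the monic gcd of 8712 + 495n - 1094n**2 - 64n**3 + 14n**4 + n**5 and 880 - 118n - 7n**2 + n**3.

Repeated division with remainder:
  n**5 + 14n**4 - 64n**3 - 1094n**2 + 495n + 8712 = (n**2 + 21n + 201)(n**3 - 7n**2 - 118n + 880) + (1911n**2 + 5733n - 168168)
  n**3 - 7n**2 - 118n + 880 = ((1/1911)n - 10/1911)(1911n**2 + 5733n - 168168) + (0)
Last nonzero remainder: 1911n**2 + 5733n - 168168. Dividing through by 1911 gives the monic gcd n**2 + 3n - 88.

-88 + 3n + n**2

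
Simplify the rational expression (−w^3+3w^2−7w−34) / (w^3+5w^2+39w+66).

(−w^2+5w−17)/(w^2+3w+33)

By polynomial division,
  −w^3+3w^2−7w−34 = (−1)(w^3+5w^2+39w+66) + (8w^2+32w+32)
  w^3+5w^2+39w+66 = ((1/8)w+1/8)(8w^2+32w+32) + (31w+62)
  8w^2+32w+32 = ((8/31)w+16/31)(31w+62) + (0)
Last nonzero remainder: 31w+62. Dividing through by 31 gives the monic gcd w+2.
Cancel w+2 from numerator and denominator to get the reduced form.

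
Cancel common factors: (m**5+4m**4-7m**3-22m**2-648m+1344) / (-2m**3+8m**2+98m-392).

(-m**3-m**2-18m+48)/(2m-14)

By polynomial division,
  m**5+4m**4-7m**3-22m**2-648m+1344 = (-(1/2)m**2-4m-37)(-2m**3+8m**2+98m-392) + (470m**2+1410m-13160)
  -2m**3+8m**2+98m-392 = (-(1/235)m+7/235)(470m**2+1410m-13160) + (0)
Last nonzero remainder: 470m**2+1410m-13160. Dividing through by 470 gives the monic gcd m**2+3m-28.
Cancel m**2+3m-28 from numerator and denominator to get the reduced form.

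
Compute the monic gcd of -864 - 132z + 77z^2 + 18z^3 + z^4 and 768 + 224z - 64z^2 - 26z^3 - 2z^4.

-96 - 4z + 9z^2 + z^3

Euclidean algorithm in ℚ[z]:
  z^4 + 18z^3 + 77z^2 - 132z - 864 = (-1/2)(-2z^4 - 26z^3 - 64z^2 + 224z + 768) + (5z^3 + 45z^2 - 20z - 480)
  -2z^4 - 26z^3 - 64z^2 + 224z + 768 = (-(2/5)z - 8/5)(5z^3 + 45z^2 - 20z - 480) + (0)
Last nonzero remainder: 5z^3 + 45z^2 - 20z - 480. Dividing through by 5 gives the monic gcd z^3 + 9z^2 - 4z - 96.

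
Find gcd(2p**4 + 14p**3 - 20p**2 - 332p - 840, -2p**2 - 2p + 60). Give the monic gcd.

Repeated division with remainder:
  2p**4 + 14p**3 - 20p**2 - 332p - 840 = (-p**2 - 6p - 14)(-2p**2 - 2p + 60) + (0)
Last nonzero remainder: -2p**2 - 2p + 60. Dividing through by -2 gives the monic gcd p**2 + p - 30.

p**2 + p - 30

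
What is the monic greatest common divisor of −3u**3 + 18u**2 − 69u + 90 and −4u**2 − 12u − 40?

1

Euclidean algorithm in ℚ[u]:
  −3u**3 + 18u**2 − 69u + 90 = ((3/4)u − 27/4)(−4u**2 − 12u − 40) + (−120u − 180)
  −4u**2 − 12u − 40 = ((1/30)u + 1/20)(−120u − 180) + (−31)
  −120u − 180 = ((120/31)u + 180/31)(−31) + (0)
The last nonzero remainder is the constant −31, so the polynomials are coprime and gcd = 1.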